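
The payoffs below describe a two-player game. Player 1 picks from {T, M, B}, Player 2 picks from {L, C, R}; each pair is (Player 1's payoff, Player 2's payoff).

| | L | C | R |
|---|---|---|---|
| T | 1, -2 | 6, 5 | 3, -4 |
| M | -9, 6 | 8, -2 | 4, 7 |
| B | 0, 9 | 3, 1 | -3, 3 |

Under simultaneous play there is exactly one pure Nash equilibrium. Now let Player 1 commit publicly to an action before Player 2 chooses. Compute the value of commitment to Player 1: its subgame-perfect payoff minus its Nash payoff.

2

Player 2 best-responds to each possible Player 1 move:
- T: BR = C, leader payoff 6.
- M: BR = R, leader payoff 4.
- B: BR = L, leader payoff 0.
Among 6, 4, 0, the best is 6 at T. Subgame-perfect outcome: (T, C) with payoffs (6, 5).
Under simultaneous play:
Player 1's best replies: L→T; C→M; R→M.
Player 2's best replies: T→C; M→R; B→L.
The unique mutual best reply is (M, R), giving (4, 7).
Player 1's commitment gain: 6 − 4 = 2.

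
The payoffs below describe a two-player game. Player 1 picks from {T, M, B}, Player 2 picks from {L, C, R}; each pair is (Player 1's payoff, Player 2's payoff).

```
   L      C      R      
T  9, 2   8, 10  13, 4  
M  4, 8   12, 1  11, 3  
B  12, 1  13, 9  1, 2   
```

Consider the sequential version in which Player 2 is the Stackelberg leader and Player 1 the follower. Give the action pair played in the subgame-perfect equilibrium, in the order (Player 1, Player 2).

(B, C)

Work backward from Player 1's decision.
- L: Player 1 compares 9, 4, 12 and picks B; Player 2 would get 1.
- C: Player 1 compares 8, 12, 13 and picks B; Player 2 would get 9.
- R: Player 1 compares 13, 11, 1 and picks T; Player 2 would get 4.
Among 1, 9, 4, the best is 9 at C. Subgame-perfect outcome: (B, C) with payoffs (13, 9).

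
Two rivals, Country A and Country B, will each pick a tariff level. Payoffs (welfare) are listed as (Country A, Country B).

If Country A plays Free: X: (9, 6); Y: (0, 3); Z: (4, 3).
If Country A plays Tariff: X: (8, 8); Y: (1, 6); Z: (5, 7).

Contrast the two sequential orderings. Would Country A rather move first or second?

If Country A leads: Country B's best replies are Free→X, Tariff→X; Country A's induced payoffs 9, 8; outcome (Free, X), payoffs (9, 6).
If Country B leads: Country A's best replies are X→Free, Y→Tariff, Z→Tariff; Country B's induced payoffs 6, 6, 7; outcome (Tariff, Z), payoffs (5, 7).
Country A gets 9 moving first and 5 moving second, so Country A prefers to move first.

first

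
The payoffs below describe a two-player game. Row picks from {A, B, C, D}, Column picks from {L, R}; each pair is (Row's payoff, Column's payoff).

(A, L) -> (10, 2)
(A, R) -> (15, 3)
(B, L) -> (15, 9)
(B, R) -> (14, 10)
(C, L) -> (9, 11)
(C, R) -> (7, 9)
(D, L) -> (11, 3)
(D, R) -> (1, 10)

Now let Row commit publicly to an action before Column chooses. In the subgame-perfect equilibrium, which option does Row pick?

A

Work backward from Column's decision.
- A → Column plays R (best of 2, 3); Row gets 15.
- B → Column plays R (best of 9, 10); Row gets 14.
- C → Column plays L (best of 11, 9); Row gets 9.
- D → Column plays R (best of 3, 10); Row gets 1.
Maximizing over 15, 14, 9, 1, Row chooses A. Subgame-perfect outcome: (A, R) with payoffs (15, 3).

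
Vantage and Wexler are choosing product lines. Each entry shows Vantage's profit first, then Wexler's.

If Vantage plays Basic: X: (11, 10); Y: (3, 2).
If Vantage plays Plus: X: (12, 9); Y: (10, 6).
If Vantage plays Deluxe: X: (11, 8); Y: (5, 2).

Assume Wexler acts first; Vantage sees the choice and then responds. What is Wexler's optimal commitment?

X

Work backward from Vantage's decision.
- X: BR = Plus, leader payoff 9.
- Y: BR = Plus, leader payoff 6.
Maximizing over 9, 6, Wexler chooses X. Subgame-perfect outcome: (Plus, X) with payoffs (12, 9).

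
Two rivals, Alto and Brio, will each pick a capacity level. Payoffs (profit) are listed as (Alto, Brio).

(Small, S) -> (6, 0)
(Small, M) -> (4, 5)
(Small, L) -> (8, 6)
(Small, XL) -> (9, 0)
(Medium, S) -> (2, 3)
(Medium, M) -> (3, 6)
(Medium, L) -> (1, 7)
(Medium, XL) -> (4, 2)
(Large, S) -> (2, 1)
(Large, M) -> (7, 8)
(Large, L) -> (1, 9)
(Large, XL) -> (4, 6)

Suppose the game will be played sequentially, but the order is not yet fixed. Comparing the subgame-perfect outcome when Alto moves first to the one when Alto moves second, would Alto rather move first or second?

first

If Alto leads: Brio's best replies are Small→L, Medium→L, Large→L; Alto's induced payoffs 8, 1, 1; outcome (Small, L), payoffs (8, 6).
If Brio leads: Alto's best replies are S→Small, M→Large, L→Small, XL→Small; Brio's induced payoffs 0, 8, 6, 0; outcome (Large, M), payoffs (7, 8).
Alto gets 8 moving first and 7 moving second, so Alto prefers to move first.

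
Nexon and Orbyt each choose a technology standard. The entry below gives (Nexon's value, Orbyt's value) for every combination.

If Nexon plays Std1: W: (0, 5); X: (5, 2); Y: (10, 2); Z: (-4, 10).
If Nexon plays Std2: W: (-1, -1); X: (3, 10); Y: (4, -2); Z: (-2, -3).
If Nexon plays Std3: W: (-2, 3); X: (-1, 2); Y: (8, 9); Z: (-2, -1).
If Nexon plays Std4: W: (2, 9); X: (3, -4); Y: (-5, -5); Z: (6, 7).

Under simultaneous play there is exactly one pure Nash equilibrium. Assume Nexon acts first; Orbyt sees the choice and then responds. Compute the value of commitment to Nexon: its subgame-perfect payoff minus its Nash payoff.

6

Work backward from Orbyt's decision.
- Std1: Orbyt compares 5, 2, 2, 10 and picks Z; Nexon would get -4.
- Std2: Orbyt compares -1, 10, -2, -3 and picks X; Nexon would get 3.
- Std3: Orbyt compares 3, 2, 9, -1 and picks Y; Nexon would get 8.
- Std4: Orbyt compares 9, -4, -5, 7 and picks W; Nexon would get 2.
Nexon's induced payoffs are -4, 3, 8, 2, so Nexon commits to Std3. Subgame-perfect outcome: (Std3, Y) with payoffs (8, 9).
Now find the simultaneous Nash equilibrium.
Nexon's best replies: W→Std4; X→Std1; Y→Std1; Z→Std4.
Orbyt's best replies: Std1→Z; Std2→X; Std3→Y; Std4→W.
Only (Std4, W) has each player best-responding; Nash payoffs (2, 9).
Nexon's commitment gain: 8 − 2 = 6.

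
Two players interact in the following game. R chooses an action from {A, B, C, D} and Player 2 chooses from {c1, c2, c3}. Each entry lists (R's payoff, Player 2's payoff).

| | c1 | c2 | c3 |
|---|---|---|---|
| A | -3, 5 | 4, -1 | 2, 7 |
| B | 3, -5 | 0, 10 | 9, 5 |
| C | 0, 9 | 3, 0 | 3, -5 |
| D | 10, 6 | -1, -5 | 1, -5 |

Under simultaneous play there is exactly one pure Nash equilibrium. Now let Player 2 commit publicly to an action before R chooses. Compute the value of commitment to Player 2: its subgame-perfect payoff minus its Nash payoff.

0

Backward induction with Player 2 moving first.
- c1: BR = D, leader payoff 6.
- c2: BR = A, leader payoff -1.
- c3: BR = B, leader payoff 5.
Player 2's induced payoffs are 6, -1, 5, so Player 2 commits to c1. Subgame-perfect outcome: (D, c1) with payoffs (10, 6).
Now find the simultaneous Nash equilibrium.
R's best replies: c1→D; c2→A; c3→B.
Player 2's best replies: A→c3; B→c2; C→c1; D→c1.
The unique mutual best reply is (D, c1), giving (10, 6).
Player 2's commitment gain: 6 − 6 = 0.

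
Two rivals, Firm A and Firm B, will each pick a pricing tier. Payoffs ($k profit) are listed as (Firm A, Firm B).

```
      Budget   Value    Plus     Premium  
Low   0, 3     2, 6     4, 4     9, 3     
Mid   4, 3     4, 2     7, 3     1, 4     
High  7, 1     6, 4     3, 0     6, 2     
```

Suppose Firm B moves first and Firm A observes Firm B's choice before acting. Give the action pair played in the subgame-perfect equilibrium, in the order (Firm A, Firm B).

Work backward from Firm A's decision.
- Budget → Firm A plays High (best of 0, 4, 7); Firm B gets 1.
- Value → Firm A plays High (best of 2, 4, 6); Firm B gets 4.
- Plus → Firm A plays Mid (best of 4, 7, 3); Firm B gets 3.
- Premium → Firm A plays Low (best of 9, 1, 6); Firm B gets 3.
Firm B's induced payoffs are 1, 4, 3, 3, so Firm B commits to Value. Subgame-perfect outcome: (High, Value) with payoffs (6, 4).

(High, Value)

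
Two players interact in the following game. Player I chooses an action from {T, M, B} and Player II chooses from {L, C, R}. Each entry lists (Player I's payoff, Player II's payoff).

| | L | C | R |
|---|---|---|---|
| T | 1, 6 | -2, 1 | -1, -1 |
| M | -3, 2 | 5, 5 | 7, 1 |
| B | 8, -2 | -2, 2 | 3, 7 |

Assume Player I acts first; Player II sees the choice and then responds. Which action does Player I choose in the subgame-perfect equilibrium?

M

Solve by backward induction (Player I leads).
- T: BR = L, leader payoff 1.
- M: BR = C, leader payoff 5.
- B: BR = R, leader payoff 3.
Player I's induced payoffs are 1, 5, 3, so Player I commits to M. Subgame-perfect outcome: (M, C) with payoffs (5, 5).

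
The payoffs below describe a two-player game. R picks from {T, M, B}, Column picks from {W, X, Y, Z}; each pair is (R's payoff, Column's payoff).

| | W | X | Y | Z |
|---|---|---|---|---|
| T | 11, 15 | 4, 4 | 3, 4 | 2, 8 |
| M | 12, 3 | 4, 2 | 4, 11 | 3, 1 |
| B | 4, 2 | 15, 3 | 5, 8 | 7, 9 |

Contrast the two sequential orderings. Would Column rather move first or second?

second

If R leads: Column's best replies are T→W, M→Y, B→Z; R's induced payoffs 11, 4, 7; outcome (T, W), payoffs (11, 15).
If Column leads: R's best replies are W→M, X→B, Y→B, Z→B; Column's induced payoffs 3, 3, 8, 9; outcome (B, Z), payoffs (7, 9).
Column gets 9 moving first and 15 moving second, so Column prefers to move second.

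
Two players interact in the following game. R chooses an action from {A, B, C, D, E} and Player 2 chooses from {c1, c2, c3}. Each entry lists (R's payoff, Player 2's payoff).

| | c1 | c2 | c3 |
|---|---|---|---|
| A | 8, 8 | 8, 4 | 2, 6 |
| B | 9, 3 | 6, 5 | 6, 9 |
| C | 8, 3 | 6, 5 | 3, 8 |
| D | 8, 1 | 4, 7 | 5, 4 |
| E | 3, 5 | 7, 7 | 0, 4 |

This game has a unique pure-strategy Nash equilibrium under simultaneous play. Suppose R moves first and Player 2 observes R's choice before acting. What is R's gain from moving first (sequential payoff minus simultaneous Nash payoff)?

Player 2 best-responds to each possible R move:
- A: BR = c1, leader payoff 8.
- B: BR = c3, leader payoff 6.
- C: BR = c3, leader payoff 3.
- D: BR = c2, leader payoff 4.
- E: BR = c2, leader payoff 7.
Among 8, 6, 3, 4, 7, the best is 8 at A. Subgame-perfect outcome: (A, c1) with payoffs (8, 8).
Now find the simultaneous Nash equilibrium.
R's best replies: c1→B; c2→A; c3→B.
Player 2's best replies: A→c1; B→c3; C→c3; D→c2; E→c2.
The unique mutual best reply is (B, c3), giving (6, 9).
R's commitment gain: 8 − 6 = 2.

2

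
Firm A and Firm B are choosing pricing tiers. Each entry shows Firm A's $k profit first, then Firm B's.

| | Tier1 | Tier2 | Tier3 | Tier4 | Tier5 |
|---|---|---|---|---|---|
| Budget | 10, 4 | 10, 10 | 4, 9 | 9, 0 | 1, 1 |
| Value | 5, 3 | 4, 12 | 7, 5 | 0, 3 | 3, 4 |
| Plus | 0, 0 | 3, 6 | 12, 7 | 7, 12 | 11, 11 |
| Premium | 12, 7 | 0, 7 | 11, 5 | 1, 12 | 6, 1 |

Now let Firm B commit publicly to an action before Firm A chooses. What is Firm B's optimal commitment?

Firm A best-responds to each possible Firm B move:
- Tier1: Firm A compares 10, 5, 0, 12 and picks Premium; Firm B would get 7.
- Tier2: Firm A compares 10, 4, 3, 0 and picks Budget; Firm B would get 10.
- Tier3: Firm A compares 4, 7, 12, 11 and picks Plus; Firm B would get 7.
- Tier4: Firm A compares 9, 0, 7, 1 and picks Budget; Firm B would get 0.
- Tier5: Firm A compares 1, 3, 11, 6 and picks Plus; Firm B would get 11.
Among 7, 10, 7, 0, 11, the best is 11 at Tier5. Subgame-perfect outcome: (Plus, Tier5) with payoffs (11, 11).

Tier5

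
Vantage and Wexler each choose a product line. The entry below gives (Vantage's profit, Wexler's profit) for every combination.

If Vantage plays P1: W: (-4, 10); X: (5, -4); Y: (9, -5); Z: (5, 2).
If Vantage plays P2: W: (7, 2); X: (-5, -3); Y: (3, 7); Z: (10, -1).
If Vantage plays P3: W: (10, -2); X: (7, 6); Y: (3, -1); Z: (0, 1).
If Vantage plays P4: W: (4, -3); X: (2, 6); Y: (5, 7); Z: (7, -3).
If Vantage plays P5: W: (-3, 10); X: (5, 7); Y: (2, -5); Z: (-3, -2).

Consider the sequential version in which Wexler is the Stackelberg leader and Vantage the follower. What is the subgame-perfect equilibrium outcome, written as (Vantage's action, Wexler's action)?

(P3, X)

Backward induction with Wexler moving first.
- W: Vantage compares -4, 7, 10, 4, -3 and picks P3; Wexler would get -2.
- X: Vantage compares 5, -5, 7, 2, 5 and picks P3; Wexler would get 6.
- Y: Vantage compares 9, 3, 3, 5, 2 and picks P1; Wexler would get -5.
- Z: Vantage compares 5, 10, 0, 7, -3 and picks P2; Wexler would get -1.
Maximizing over -2, 6, -5, -1, Wexler chooses X. Subgame-perfect outcome: (P3, X) with payoffs (7, 6).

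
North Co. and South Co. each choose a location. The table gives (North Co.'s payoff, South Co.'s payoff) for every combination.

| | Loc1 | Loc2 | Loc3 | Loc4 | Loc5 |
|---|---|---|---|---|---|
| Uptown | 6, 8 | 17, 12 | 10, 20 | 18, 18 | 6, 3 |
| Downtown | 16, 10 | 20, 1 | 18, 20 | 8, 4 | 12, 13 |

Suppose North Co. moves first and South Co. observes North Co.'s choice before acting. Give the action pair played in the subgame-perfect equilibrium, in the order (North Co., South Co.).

Work backward from South Co.'s decision.
- Uptown: South Co. compares 8, 12, 20, 18, 3 and picks Loc3; North Co. would get 10.
- Downtown: South Co. compares 10, 1, 20, 4, 13 and picks Loc3; North Co. would get 18.
Among 10, 18, the best is 18 at Downtown. Subgame-perfect outcome: (Downtown, Loc3) with payoffs (18, 20).

(Downtown, Loc3)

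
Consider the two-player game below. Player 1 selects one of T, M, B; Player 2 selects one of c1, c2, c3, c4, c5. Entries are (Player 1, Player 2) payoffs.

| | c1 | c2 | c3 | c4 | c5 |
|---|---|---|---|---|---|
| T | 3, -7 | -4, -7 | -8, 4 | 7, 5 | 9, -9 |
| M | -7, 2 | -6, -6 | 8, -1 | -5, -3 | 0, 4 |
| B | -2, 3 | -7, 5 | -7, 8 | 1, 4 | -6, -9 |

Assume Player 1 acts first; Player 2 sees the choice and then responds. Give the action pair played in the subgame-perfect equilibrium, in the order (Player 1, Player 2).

Solve by backward induction (Player 1 leads).
- T: BR = c4, leader payoff 7.
- M: BR = c5, leader payoff 0.
- B: BR = c3, leader payoff -7.
Maximizing over 7, 0, -7, Player 1 chooses T. Subgame-perfect outcome: (T, c4) with payoffs (7, 5).

(T, c4)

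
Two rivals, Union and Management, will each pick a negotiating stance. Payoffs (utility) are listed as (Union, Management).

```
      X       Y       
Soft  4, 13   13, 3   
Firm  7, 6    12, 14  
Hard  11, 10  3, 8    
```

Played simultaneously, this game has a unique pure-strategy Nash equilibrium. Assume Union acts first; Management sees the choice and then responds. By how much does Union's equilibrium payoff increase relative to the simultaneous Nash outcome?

Backward induction with Union moving first.
- Soft: BR = X, leader payoff 4.
- Firm: BR = Y, leader payoff 12.
- Hard: BR = X, leader payoff 11.
Among 4, 12, 11, the best is 12 at Firm. Subgame-perfect outcome: (Firm, Y) with payoffs (12, 14).
For the simultaneous game, intersect best replies.
Union's best replies: X→Hard; Y→Soft.
Management's best replies: Soft→X; Firm→Y; Hard→X.
Only (Hard, X) has each player best-responding; Nash payoffs (11, 10).
Union's commitment gain: 12 − 11 = 1.

1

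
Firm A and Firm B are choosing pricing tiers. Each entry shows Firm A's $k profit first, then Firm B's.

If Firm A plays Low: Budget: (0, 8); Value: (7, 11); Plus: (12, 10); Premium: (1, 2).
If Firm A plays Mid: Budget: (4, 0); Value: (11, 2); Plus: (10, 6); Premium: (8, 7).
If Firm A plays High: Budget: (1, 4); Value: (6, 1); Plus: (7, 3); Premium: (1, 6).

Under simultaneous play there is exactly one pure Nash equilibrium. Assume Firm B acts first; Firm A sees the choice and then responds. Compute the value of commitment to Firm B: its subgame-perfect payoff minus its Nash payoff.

3

Firm A best-responds to each possible Firm B move:
- Budget: Firm A compares 0, 4, 1 and picks Mid; Firm B would get 0.
- Value: Firm A compares 7, 11, 6 and picks Mid; Firm B would get 2.
- Plus: Firm A compares 12, 10, 7 and picks Low; Firm B would get 10.
- Premium: Firm A compares 1, 8, 1 and picks Mid; Firm B would get 7.
Maximizing over 0, 2, 10, 7, Firm B chooses Plus. Subgame-perfect outcome: (Low, Plus) with payoffs (12, 10).
Under simultaneous play:
Firm A's best replies: Budget→Mid; Value→Mid; Plus→Low; Premium→Mid.
Firm B's best replies: Low→Value; Mid→Premium; High→Premium.
Only (Mid, Premium) has each player best-responding; Nash payoffs (8, 7).
Firm B's commitment gain: 10 − 7 = 3.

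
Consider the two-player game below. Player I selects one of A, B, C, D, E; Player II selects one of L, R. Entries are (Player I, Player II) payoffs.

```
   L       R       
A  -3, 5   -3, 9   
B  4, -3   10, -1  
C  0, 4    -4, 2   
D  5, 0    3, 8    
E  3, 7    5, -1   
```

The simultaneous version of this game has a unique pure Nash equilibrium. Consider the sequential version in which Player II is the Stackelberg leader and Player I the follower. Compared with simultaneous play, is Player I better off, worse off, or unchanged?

worse off

Backward induction with Player II moving first.
- L: BR = D, leader payoff 0.
- R: BR = B, leader payoff -1.
Among 0, -1, the best is 0 at L. Subgame-perfect outcome: (D, L) with payoffs (5, 0).
Under simultaneous play:
Player I's best replies: L→D; R→B.
Player II's best replies: A→R; B→R; C→L; D→R; E→L.
Only (B, R) has each player best-responding; Nash payoffs (10, -1).
Player I earns 5 sequentially versus 10 at the Nash outcome: worse off.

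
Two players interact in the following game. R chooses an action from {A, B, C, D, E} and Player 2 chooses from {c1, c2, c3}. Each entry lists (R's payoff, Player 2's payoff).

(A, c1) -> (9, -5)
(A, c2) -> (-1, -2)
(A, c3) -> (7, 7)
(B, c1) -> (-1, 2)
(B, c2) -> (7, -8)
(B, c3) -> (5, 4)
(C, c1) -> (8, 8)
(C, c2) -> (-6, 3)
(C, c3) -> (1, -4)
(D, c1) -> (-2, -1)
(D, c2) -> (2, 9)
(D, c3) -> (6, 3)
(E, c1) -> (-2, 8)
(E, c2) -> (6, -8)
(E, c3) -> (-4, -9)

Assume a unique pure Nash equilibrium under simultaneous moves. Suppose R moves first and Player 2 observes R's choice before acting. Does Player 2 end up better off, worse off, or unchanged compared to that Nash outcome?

better off

Backward induction with R moving first.
- A → Player 2 plays c3 (best of -5, -2, 7); R gets 7.
- B → Player 2 plays c3 (best of 2, -8, 4); R gets 5.
- C → Player 2 plays c1 (best of 8, 3, -4); R gets 8.
- D → Player 2 plays c2 (best of -1, 9, 3); R gets 2.
- E → Player 2 plays c1 (best of 8, -8, -9); R gets -2.
R's induced payoffs are 7, 5, 8, 2, -2, so R commits to C. Subgame-perfect outcome: (C, c1) with payoffs (8, 8).
Now find the simultaneous Nash equilibrium.
R's best replies: c1→A; c2→B; c3→A.
Player 2's best replies: A→c3; B→c3; C→c1; D→c2; E→c1.
The unique mutual best reply is (A, c3), giving (7, 7).
Player 2 earns 8 sequentially versus 7 at the Nash outcome: better off.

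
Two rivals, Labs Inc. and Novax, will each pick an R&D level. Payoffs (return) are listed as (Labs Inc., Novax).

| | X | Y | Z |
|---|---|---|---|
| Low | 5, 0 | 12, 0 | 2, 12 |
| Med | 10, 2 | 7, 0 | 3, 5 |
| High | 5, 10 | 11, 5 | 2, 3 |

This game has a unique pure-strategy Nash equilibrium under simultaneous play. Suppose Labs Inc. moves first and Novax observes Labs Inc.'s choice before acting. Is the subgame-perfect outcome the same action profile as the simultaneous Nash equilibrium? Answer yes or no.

no

Novax best-responds to each possible Labs Inc. move:
- Low: Novax compares 0, 0, 12 and picks Z; Labs Inc. would get 2.
- Med: Novax compares 2, 0, 5 and picks Z; Labs Inc. would get 3.
- High: Novax compares 10, 5, 3 and picks X; Labs Inc. would get 5.
Maximizing over 2, 3, 5, Labs Inc. chooses High. Subgame-perfect outcome: (High, X) with payoffs (5, 10).
Under simultaneous play:
Labs Inc.'s best replies: X→Med; Y→Low; Z→Med.
Novax's best replies: Low→Z; Med→Z; High→X.
The unique mutual best reply is (Med, Z), giving (3, 5).
Sequential outcome (High, X) differs from the Nash profile (Med, Z).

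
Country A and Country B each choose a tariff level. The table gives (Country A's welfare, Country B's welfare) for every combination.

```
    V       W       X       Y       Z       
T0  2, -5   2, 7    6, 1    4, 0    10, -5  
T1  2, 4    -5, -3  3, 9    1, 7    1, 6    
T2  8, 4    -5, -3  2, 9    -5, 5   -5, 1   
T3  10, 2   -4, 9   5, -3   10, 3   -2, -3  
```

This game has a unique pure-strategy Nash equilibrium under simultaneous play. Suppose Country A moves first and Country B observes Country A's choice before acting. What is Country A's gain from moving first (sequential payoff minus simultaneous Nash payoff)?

Country B best-responds to each possible Country A move:
- T0: BR = W, leader payoff 2.
- T1: BR = X, leader payoff 3.
- T2: BR = X, leader payoff 2.
- T3: BR = W, leader payoff -4.
Among 2, 3, 2, -4, the best is 3 at T1. Subgame-perfect outcome: (T1, X) with payoffs (3, 9).
Under simultaneous play:
Country A's best replies: V→T3; W→T0; X→T0; Y→T3; Z→T0.
Country B's best replies: T0→W; T1→X; T2→X; T3→W.
Only (T0, W) has each player best-responding; Nash payoffs (2, 7).
Country A's commitment gain: 3 − 2 = 1.

1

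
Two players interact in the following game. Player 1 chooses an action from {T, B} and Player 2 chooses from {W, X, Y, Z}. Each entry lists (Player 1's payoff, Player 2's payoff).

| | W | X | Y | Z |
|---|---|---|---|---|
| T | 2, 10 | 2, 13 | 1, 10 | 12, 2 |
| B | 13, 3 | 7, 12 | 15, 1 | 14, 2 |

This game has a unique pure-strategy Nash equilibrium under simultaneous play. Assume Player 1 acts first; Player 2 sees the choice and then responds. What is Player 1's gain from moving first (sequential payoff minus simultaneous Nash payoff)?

0

Work backward from Player 2's decision.
- T: BR = X, leader payoff 2.
- B: BR = X, leader payoff 7.
Maximizing over 2, 7, Player 1 chooses B. Subgame-perfect outcome: (B, X) with payoffs (7, 12).
Now find the simultaneous Nash equilibrium.
Player 1's best replies: W→B; X→B; Y→B; Z→B.
Player 2's best replies: T→X; B→X.
Only (B, X) has each player best-responding; Nash payoffs (7, 12).
Player 1's commitment gain: 7 − 7 = 0.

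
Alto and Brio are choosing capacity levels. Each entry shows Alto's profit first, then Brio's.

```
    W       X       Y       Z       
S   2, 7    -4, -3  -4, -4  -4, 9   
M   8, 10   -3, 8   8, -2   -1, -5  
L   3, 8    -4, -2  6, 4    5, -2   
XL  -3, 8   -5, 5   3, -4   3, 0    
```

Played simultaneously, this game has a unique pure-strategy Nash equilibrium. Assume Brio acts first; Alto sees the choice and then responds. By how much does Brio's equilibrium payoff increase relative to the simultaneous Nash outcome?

0

Work backward from Alto's decision.
- W → Alto plays M (best of 2, 8, 3, -3); Brio gets 10.
- X → Alto plays M (best of -4, -3, -4, -5); Brio gets 8.
- Y → Alto plays M (best of -4, 8, 6, 3); Brio gets -2.
- Z → Alto plays L (best of -4, -1, 5, 3); Brio gets -2.
Brio's induced payoffs are 10, 8, -2, -2, so Brio commits to W. Subgame-perfect outcome: (M, W) with payoffs (8, 10).
Now find the simultaneous Nash equilibrium.
Alto's best replies: W→M; X→M; Y→M; Z→L.
Brio's best replies: S→Z; M→W; L→W; XL→W.
Only (M, W) has each player best-responding; Nash payoffs (8, 10).
Brio's commitment gain: 10 − 10 = 0.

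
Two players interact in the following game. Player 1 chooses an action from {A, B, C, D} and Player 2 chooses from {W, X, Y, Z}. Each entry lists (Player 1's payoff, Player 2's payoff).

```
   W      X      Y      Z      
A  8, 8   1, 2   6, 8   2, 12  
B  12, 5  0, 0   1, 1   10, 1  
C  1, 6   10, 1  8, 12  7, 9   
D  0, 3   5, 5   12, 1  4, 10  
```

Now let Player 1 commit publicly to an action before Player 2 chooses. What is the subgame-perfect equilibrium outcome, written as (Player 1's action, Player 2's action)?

(B, W)

Backward induction with Player 1 moving first.
- A → Player 2 plays Z (best of 8, 2, 8, 12); Player 1 gets 2.
- B → Player 2 plays W (best of 5, 0, 1, 1); Player 1 gets 12.
- C → Player 2 plays Y (best of 6, 1, 12, 9); Player 1 gets 8.
- D → Player 2 plays Z (best of 3, 5, 1, 10); Player 1 gets 4.
Maximizing over 2, 12, 8, 4, Player 1 chooses B. Subgame-perfect outcome: (B, W) with payoffs (12, 5).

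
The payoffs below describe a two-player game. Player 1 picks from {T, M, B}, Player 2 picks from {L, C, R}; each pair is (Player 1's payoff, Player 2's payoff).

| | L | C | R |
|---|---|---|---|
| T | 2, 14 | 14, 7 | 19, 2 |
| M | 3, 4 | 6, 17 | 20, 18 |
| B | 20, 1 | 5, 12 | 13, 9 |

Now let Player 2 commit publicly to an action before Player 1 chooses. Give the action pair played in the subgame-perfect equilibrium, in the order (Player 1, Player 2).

(M, R)

Player 1 best-responds to each possible Player 2 move:
- L: Player 1 compares 2, 3, 20 and picks B; Player 2 would get 1.
- C: Player 1 compares 14, 6, 5 and picks T; Player 2 would get 7.
- R: Player 1 compares 19, 20, 13 and picks M; Player 2 would get 18.
Player 2's induced payoffs are 1, 7, 18, so Player 2 commits to R. Subgame-perfect outcome: (M, R) with payoffs (20, 18).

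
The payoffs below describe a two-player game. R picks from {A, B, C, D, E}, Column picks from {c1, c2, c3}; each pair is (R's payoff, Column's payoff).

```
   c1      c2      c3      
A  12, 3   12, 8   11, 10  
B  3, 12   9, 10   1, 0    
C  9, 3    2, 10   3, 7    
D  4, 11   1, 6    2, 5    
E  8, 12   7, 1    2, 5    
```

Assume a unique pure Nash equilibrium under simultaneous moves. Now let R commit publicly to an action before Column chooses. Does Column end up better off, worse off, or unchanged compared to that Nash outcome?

Backward induction with R moving first.
- A: BR = c3, leader payoff 11.
- B: BR = c1, leader payoff 3.
- C: BR = c2, leader payoff 2.
- D: BR = c1, leader payoff 4.
- E: BR = c1, leader payoff 8.
Maximizing over 11, 3, 2, 4, 8, R chooses A. Subgame-perfect outcome: (A, c3) with payoffs (11, 10).
Under simultaneous play:
R's best replies: c1→A; c2→A; c3→A.
Column's best replies: A→c3; B→c1; C→c2; D→c1; E→c1.
Only (A, c3) has each player best-responding; Nash payoffs (11, 10).
Column earns 10 sequentially versus 10 at the Nash outcome: unchanged.

unchanged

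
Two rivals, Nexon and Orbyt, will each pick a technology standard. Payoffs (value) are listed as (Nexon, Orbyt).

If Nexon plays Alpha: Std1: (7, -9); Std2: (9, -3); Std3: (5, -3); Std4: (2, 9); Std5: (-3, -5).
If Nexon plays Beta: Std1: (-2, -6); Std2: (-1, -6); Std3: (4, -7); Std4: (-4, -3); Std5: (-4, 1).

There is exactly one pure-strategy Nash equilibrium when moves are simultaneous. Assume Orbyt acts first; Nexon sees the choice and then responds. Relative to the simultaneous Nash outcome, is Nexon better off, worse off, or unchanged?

unchanged

Work backward from Nexon's decision.
- Std1: Nexon compares 7, -2 and picks Alpha; Orbyt would get -9.
- Std2: Nexon compares 9, -1 and picks Alpha; Orbyt would get -3.
- Std3: Nexon compares 5, 4 and picks Alpha; Orbyt would get -3.
- Std4: Nexon compares 2, -4 and picks Alpha; Orbyt would get 9.
- Std5: Nexon compares -3, -4 and picks Alpha; Orbyt would get -5.
Maximizing over -9, -3, -3, 9, -5, Orbyt chooses Std4. Subgame-perfect outcome: (Alpha, Std4) with payoffs (2, 9).
Under simultaneous play:
Nexon's best replies: Std1→Alpha; Std2→Alpha; Std3→Alpha; Std4→Alpha; Std5→Alpha.
Orbyt's best replies: Alpha→Std4; Beta→Std5.
Only (Alpha, Std4) has each player best-responding; Nash payoffs (2, 9).
Nexon earns 2 sequentially versus 2 at the Nash outcome: unchanged.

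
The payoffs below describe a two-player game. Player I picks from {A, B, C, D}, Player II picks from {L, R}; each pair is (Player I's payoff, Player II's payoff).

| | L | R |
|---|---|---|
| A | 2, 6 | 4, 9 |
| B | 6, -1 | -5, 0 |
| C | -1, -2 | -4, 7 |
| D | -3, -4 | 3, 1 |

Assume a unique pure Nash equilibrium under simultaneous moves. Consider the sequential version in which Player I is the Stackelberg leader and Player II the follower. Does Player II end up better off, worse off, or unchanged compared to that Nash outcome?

Player II best-responds to each possible Player I move:
- A → Player II plays R (best of 6, 9); Player I gets 4.
- B → Player II plays R (best of -1, 0); Player I gets -5.
- C → Player II plays R (best of -2, 7); Player I gets -4.
- D → Player II plays R (best of -4, 1); Player I gets 3.
Maximizing over 4, -5, -4, 3, Player I chooses A. Subgame-perfect outcome: (A, R) with payoffs (4, 9).
Now find the simultaneous Nash equilibrium.
Player I's best replies: L→B; R→A.
Player II's best replies: A→R; B→R; C→R; D→R.
Only (A, R) has each player best-responding; Nash payoffs (4, 9).
Player II earns 9 sequentially versus 9 at the Nash outcome: unchanged.

unchanged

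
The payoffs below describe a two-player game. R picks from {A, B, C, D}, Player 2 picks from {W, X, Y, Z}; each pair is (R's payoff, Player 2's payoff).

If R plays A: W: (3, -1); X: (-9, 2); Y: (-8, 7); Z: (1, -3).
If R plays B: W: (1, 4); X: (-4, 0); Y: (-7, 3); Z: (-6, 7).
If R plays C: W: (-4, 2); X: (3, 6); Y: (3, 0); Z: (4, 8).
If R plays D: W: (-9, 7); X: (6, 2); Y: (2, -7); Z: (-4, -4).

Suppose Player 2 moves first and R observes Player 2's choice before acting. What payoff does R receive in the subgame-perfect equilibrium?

4

Work backward from R's decision.
- W: BR = A, leader payoff -1.
- X: BR = D, leader payoff 2.
- Y: BR = C, leader payoff 0.
- Z: BR = C, leader payoff 8.
Maximizing over -1, 2, 0, 8, Player 2 chooses Z. Subgame-perfect outcome: (C, Z) with payoffs (4, 8).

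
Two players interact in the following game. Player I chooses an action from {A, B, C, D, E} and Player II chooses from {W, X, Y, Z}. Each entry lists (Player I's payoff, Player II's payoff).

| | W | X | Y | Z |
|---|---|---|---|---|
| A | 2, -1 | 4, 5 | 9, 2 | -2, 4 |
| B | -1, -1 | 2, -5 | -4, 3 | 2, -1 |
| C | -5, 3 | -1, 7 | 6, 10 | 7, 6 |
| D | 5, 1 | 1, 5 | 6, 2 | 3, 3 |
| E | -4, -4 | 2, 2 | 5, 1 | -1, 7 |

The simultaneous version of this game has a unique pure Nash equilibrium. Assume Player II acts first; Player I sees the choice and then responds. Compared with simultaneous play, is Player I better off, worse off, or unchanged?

Work backward from Player I's decision.
- W: Player I compares 2, -1, -5, 5, -4 and picks D; Player II would get 1.
- X: Player I compares 4, 2, -1, 1, 2 and picks A; Player II would get 5.
- Y: Player I compares 9, -4, 6, 6, 5 and picks A; Player II would get 2.
- Z: Player I compares -2, 2, 7, 3, -1 and picks C; Player II would get 6.
Player II's induced payoffs are 1, 5, 2, 6, so Player II commits to Z. Subgame-perfect outcome: (C, Z) with payoffs (7, 6).
Now find the simultaneous Nash equilibrium.
Player I's best replies: W→D; X→A; Y→A; Z→C.
Player II's best replies: A→X; B→Y; C→Y; D→X; E→Z.
Only (A, X) has each player best-responding; Nash payoffs (4, 5).
Player I earns 7 sequentially versus 4 at the Nash outcome: better off.

better off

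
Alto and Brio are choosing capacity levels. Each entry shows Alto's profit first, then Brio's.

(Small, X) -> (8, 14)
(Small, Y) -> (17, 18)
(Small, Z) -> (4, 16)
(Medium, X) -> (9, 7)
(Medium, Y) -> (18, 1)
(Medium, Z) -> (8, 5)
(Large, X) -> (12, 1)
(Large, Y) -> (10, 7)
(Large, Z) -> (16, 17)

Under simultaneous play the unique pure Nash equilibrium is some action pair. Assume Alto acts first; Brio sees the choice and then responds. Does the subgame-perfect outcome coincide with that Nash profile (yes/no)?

Backward induction with Alto moving first.
- Small: Brio compares 14, 18, 16 and picks Y; Alto would get 17.
- Medium: Brio compares 7, 1, 5 and picks X; Alto would get 9.
- Large: Brio compares 1, 7, 17 and picks Z; Alto would get 16.
Maximizing over 17, 9, 16, Alto chooses Small. Subgame-perfect outcome: (Small, Y) with payoffs (17, 18).
Now find the simultaneous Nash equilibrium.
Alto's best replies: X→Large; Y→Medium; Z→Large.
Brio's best replies: Small→Y; Medium→X; Large→Z.
Only (Large, Z) has each player best-responding; Nash payoffs (16, 17).
Sequential outcome (Small, Y) differs from the Nash profile (Large, Z).

no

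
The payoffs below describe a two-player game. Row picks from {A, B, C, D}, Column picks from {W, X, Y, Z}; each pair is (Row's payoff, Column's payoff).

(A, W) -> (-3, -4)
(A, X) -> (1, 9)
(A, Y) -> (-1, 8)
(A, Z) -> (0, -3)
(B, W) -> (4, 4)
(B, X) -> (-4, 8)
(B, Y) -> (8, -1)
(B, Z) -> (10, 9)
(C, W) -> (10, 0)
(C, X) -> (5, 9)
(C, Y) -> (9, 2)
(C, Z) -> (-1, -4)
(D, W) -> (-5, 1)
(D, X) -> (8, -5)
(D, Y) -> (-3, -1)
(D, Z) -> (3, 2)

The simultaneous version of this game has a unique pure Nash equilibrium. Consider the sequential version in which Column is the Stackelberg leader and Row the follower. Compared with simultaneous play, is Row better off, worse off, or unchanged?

Work backward from Row's decision.
- W: Row compares -3, 4, 10, -5 and picks C; Column would get 0.
- X: Row compares 1, -4, 5, 8 and picks D; Column would get -5.
- Y: Row compares -1, 8, 9, -3 and picks C; Column would get 2.
- Z: Row compares 0, 10, -1, 3 and picks B; Column would get 9.
Maximizing over 0, -5, 2, 9, Column chooses Z. Subgame-perfect outcome: (B, Z) with payoffs (10, 9).
Under simultaneous play:
Row's best replies: W→C; X→D; Y→C; Z→B.
Column's best replies: A→X; B→Z; C→X; D→Z.
The unique mutual best reply is (B, Z), giving (10, 9).
Row earns 10 sequentially versus 10 at the Nash outcome: unchanged.

unchanged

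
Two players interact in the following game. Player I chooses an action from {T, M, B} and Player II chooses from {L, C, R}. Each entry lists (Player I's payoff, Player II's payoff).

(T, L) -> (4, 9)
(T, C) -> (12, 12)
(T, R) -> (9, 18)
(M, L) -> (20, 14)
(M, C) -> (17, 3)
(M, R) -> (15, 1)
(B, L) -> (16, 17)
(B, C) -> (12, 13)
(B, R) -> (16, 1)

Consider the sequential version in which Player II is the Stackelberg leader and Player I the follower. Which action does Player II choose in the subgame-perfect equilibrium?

L

Backward induction with Player II moving first.
- L → Player I plays M (best of 4, 20, 16); Player II gets 14.
- C → Player I plays M (best of 12, 17, 12); Player II gets 3.
- R → Player I plays B (best of 9, 15, 16); Player II gets 1.
Among 14, 3, 1, the best is 14 at L. Subgame-perfect outcome: (M, L) with payoffs (20, 14).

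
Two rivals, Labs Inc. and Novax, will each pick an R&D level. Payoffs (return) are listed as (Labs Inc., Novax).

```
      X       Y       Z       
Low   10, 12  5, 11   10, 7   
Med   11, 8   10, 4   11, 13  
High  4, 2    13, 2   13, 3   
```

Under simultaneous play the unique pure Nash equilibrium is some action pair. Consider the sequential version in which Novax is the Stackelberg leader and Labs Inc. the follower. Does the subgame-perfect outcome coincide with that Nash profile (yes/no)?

no

Solve by backward induction (Novax leads).
- X → Labs Inc. plays Med (best of 10, 11, 4); Novax gets 8.
- Y → Labs Inc. plays High (best of 5, 10, 13); Novax gets 2.
- Z → Labs Inc. plays High (best of 10, 11, 13); Novax gets 3.
Among 8, 2, 3, the best is 8 at X. Subgame-perfect outcome: (Med, X) with payoffs (11, 8).
For the simultaneous game, intersect best replies.
Labs Inc.'s best replies: X→Med; Y→High; Z→High.
Novax's best replies: Low→X; Med→Z; High→Z.
The unique mutual best reply is (High, Z), giving (13, 3).
Sequential outcome (Med, X) differs from the Nash profile (High, Z).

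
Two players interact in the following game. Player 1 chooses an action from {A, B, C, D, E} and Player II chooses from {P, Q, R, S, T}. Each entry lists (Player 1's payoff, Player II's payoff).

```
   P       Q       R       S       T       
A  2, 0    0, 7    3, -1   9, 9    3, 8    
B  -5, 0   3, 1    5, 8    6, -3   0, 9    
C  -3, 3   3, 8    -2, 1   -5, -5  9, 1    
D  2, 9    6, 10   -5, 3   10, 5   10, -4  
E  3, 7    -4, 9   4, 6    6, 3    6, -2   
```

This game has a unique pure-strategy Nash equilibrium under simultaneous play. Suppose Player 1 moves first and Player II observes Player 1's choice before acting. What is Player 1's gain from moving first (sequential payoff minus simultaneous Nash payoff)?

3

Solve by backward induction (Player 1 leads).
- A → Player II plays S (best of 0, 7, -1, 9, 8); Player 1 gets 9.
- B → Player II plays T (best of 0, 1, 8, -3, 9); Player 1 gets 0.
- C → Player II plays Q (best of 3, 8, 1, -5, 1); Player 1 gets 3.
- D → Player II plays Q (best of 9, 10, 3, 5, -4); Player 1 gets 6.
- E → Player II plays Q (best of 7, 9, 6, 3, -2); Player 1 gets -4.
Maximizing over 9, 0, 3, 6, -4, Player 1 chooses A. Subgame-perfect outcome: (A, S) with payoffs (9, 9).
For the simultaneous game, intersect best replies.
Player 1's best replies: P→E; Q→D; R→B; S→D; T→D.
Player II's best replies: A→S; B→T; C→Q; D→Q; E→Q.
The unique mutual best reply is (D, Q), giving (6, 10).
Player 1's commitment gain: 9 − 6 = 3.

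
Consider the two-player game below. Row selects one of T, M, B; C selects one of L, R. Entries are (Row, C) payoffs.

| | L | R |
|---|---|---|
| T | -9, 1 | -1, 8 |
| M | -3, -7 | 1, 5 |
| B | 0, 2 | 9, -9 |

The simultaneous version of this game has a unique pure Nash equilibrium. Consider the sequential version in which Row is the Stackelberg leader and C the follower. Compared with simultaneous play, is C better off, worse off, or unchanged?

better off

Solve by backward induction (Row leads).
- T: BR = R, leader payoff -1.
- M: BR = R, leader payoff 1.
- B: BR = L, leader payoff 0.
Among -1, 1, 0, the best is 1 at M. Subgame-perfect outcome: (M, R) with payoffs (1, 5).
Now find the simultaneous Nash equilibrium.
Row's best replies: L→B; R→B.
C's best replies: T→R; M→R; B→L.
Only (B, L) has each player best-responding; Nash payoffs (0, 2).
C earns 5 sequentially versus 2 at the Nash outcome: better off.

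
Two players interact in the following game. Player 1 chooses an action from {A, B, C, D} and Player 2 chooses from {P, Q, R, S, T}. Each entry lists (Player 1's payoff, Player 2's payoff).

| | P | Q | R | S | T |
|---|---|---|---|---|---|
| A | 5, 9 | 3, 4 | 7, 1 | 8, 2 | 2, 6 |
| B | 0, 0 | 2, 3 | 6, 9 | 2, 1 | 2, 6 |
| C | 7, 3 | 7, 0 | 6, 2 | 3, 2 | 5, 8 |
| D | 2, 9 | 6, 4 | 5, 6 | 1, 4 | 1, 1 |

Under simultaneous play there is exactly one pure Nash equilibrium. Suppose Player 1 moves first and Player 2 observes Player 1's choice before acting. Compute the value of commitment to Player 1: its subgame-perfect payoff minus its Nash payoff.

1

Work backward from Player 2's decision.
- A → Player 2 plays P (best of 9, 4, 1, 2, 6); Player 1 gets 5.
- B → Player 2 plays R (best of 0, 3, 9, 1, 6); Player 1 gets 6.
- C → Player 2 plays T (best of 3, 0, 2, 2, 8); Player 1 gets 5.
- D → Player 2 plays P (best of 9, 4, 6, 4, 1); Player 1 gets 2.
Maximizing over 5, 6, 5, 2, Player 1 chooses B. Subgame-perfect outcome: (B, R) with payoffs (6, 9).
Now find the simultaneous Nash equilibrium.
Player 1's best replies: P→C; Q→C; R→A; S→A; T→C.
Player 2's best replies: A→P; B→R; C→T; D→P.
Only (C, T) has each player best-responding; Nash payoffs (5, 8).
Player 1's commitment gain: 6 − 5 = 1.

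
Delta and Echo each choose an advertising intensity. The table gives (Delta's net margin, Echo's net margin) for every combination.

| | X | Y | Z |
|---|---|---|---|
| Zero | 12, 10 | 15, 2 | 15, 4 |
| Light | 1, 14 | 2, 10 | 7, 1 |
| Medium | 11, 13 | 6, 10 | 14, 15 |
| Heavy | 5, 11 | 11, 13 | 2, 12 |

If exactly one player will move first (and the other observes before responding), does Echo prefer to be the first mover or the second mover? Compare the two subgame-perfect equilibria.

If Delta leads: Echo's best replies are Zero→X, Light→X, Medium→Z, Heavy→Y; Delta's induced payoffs 12, 1, 14, 11; outcome (Medium, Z), payoffs (14, 15).
If Echo leads: Delta's best replies are X→Zero, Y→Zero, Z→Zero; Echo's induced payoffs 10, 2, 4; outcome (Zero, X), payoffs (12, 10).
Echo gets 10 moving first and 15 moving second, so Echo prefers to move second.

second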